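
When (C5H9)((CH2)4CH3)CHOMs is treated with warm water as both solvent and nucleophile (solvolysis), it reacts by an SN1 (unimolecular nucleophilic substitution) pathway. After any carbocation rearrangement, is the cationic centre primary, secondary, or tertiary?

tertiary

Step 1: The C–O bond breaks with both electrons going to the mesylate; MsO⁻ leaves and a secondary carbocation remains.
Step 2: Carbocation rearrangement: a 1,2-hydride shift from the adjacent cyclopentyl carbon converts the initially-formed secondary cation into the more stable tertiary cation.
The cation rearranges from secondary to tertiary via a 1,2-hydride shift from the adjacent cyclopentyl carbon; the tertiary cation is what reacts next.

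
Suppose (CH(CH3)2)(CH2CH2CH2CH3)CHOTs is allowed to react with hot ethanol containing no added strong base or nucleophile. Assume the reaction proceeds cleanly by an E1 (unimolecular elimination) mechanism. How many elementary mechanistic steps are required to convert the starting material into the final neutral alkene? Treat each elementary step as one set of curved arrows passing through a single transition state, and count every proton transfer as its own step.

3

Step 1: The C–O bond breaks with both electrons going to the tosylate; TsO⁻ leaves and a secondary carbocation remains.
Step 2: A 1,2-hydride shift from the adjacent isopropyl carbon moves the positive charge from the secondary centre to an adjacent carbon, generating a more stable tertiary carbocation.
Step 3: A weak base (an ethanol molecule from the solvent) removes a proton from a carbon adjacent to the cationic centre; the electrons of that C–H bond become the new π(C=C) bond, giving the alkene.
Total: 3 elementary steps.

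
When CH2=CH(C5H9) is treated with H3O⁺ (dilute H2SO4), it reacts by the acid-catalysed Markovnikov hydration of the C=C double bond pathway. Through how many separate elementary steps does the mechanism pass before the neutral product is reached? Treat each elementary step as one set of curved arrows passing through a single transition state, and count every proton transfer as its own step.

Step 1: Electrophilic addition begins with the π(C=C) electrons forming a bond to the proton of H3O⁺. Following Markovnikov's rule, the resulting cation is secondary. H2O is released.
Step 2: A hydride (H with its bonding pair) migrates from the adjacent cyclopentyl carbon to the cationic centre — a 1,2-hydride shift — upgrading the secondary cation to a tertiary one.
Step 3: Nucleophilic capture of the cation by H2O produces the protonated alcohol (an oxonium ion).
Step 4: Proton transfer from the O–H of the oxonium ion to H2O completes the catalytic cycle and yields the alcohol.
Total: 4 elementary steps.

4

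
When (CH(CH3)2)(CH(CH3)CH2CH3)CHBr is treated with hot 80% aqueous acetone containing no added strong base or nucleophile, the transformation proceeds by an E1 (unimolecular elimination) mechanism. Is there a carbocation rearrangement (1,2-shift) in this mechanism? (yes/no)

The first-formed carbocation is secondary.
The adjacent isopropyl carbon already bears 2 other carbon substituents and has a hydrogen to migrate; after a 1,2-hydride shift from that carbon the positive charge sits on a tertiary centre.
Tertiary is more stable than secondary, so the shift occurs.

yes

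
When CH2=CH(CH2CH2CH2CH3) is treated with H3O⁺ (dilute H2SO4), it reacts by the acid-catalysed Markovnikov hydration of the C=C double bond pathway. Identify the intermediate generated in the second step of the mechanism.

oxonium ion

Step 1: Electrophilic addition begins with the π(C=C) electrons forming a bond to the proton of H3O⁺. Following Markovnikov's rule, the resulting cation is secondary. H2O is released.
Step 2: Water acts as the nucleophile: an oxygen lone pair bonds to the cationic carbon, giving an oxonium-ion intermediate.
After step 2 the species present is an oxonium ion.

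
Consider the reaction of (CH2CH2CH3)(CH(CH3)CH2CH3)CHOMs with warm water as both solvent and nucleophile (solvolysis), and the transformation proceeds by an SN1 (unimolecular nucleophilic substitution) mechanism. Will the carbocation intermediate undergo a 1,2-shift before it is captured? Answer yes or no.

yes

The first-formed carbocation is secondary.
The adjacent sec-butyl carbon already bears 2 other carbon substituents and has a hydrogen to migrate; after a 1,2-hydride shift from that carbon the positive charge sits on a tertiary centre.
Tertiary is more stable than secondary, so the shift occurs.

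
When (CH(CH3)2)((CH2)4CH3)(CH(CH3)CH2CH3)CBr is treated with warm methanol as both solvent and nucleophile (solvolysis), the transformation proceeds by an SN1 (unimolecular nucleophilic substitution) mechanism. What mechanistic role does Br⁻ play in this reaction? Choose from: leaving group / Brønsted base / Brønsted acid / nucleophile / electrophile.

leaving group

Step 1: Rate-determining heterolysis of the C–Br bond gives Br⁻ and a tertiary carbocation.
Br⁻ departs with both electrons of the breaking σ-bond — that is the definition of a leaving group.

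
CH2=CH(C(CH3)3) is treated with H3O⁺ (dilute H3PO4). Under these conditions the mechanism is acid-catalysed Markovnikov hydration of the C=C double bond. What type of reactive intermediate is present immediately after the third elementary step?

oxonium ion

Step 1: Electrophilic addition begins with the π(C=C) electrons forming a bond to the proton of H3O⁺. Following Markovnikov's rule, the resulting cation is secondary. H2O is released.
Step 2: A methyl group with its bonding pair migrates from the adjacent tert-butyl carbon to the cationic centre — a 1,2-methyl shift — upgrading the secondary cation to a tertiary one.
Step 3: A lone pair on the oxygen of H2O attacks the carbocation, forming a C–O bond and an oxonium ion (a protonated alcohol).
After step 3 the species present is an oxonium ion.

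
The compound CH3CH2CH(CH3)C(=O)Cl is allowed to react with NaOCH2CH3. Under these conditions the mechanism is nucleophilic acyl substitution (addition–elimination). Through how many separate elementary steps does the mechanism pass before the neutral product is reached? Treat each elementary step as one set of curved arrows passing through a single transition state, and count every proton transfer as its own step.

2

Step 1: CH3CH2O⁻ adds to the carbonyl carbon; the C=O π electrons shift onto oxygen and a tetrahedral alkoxide intermediate forms.
Step 2: Elimination step: re-formation of the carbonyl π bond drives out Cl⁻, giving the new acyl compound.
Total: 2 elementary steps.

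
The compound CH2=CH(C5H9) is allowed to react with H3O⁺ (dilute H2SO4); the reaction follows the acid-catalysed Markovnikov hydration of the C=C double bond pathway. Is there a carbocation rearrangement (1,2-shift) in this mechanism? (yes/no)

yes

The first-formed carbocation is secondary.
The adjacent cyclopentyl carbon already bears 2 other carbon substituents and has a hydrogen to migrate; after a 1,2-hydride shift from that carbon the positive charge sits on a tertiary centre.
Tertiary is more stable than secondary, so the shift occurs.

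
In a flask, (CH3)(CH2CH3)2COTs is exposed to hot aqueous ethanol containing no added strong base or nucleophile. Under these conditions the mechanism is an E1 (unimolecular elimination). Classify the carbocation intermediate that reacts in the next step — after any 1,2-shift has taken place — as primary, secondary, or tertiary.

tertiary

Step 1: Unassisted departure of TsO⁻ (taking the C–O bonding pair) generates a tertiary carbocation.
No single 1,2-shift to an adjacent carbon would give a more-substituted cation, so no rearrangement occurs.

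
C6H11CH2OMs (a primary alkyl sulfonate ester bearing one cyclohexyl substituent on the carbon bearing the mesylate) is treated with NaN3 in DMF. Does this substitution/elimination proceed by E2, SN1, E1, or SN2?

SN2

Conditions: a primary substrate with a strong nucleophile in the polar aprotic solvent DMF.
These conditions are the textbook signature of the SN2 pathway.
An unhindered substrate with a strong nucleophile in a polar aprotic solvent favours one-step backside displacement.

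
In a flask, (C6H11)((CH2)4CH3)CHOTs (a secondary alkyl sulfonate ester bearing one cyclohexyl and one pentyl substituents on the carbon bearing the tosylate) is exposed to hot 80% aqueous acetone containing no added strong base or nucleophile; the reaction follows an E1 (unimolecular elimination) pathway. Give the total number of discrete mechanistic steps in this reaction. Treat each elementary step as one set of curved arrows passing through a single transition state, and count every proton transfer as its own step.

Step 1: Ionisation: the C–O σ-bond cleaves heterolytically; both bonding electrons depart with TsO⁻, leaving a secondary carbocation at the α-carbon.
Step 2: A 1,2-hydride shift from the adjacent cyclohexyl carbon moves the positive charge from the secondary centre to an adjacent carbon, generating a more stable tertiary carbocation.
Step 3: Loss of a β-proton to a water molecule of the solvent: the C–H bonding pair collapses toward the cationic carbon to form the C=C π bond, yielding the alkene.
Total: 3 elementary steps.

3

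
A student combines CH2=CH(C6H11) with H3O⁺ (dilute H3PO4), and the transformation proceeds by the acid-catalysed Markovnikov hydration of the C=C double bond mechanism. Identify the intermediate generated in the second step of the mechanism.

tertiary carbocation

Step 1: Protonation of the alkene by H3O⁺: the π bond acts as the nucleophile and picks up H⁺, giving the more stable (Markovnikov) secondary carbocation. H2O is released.
Step 2: A hydride (H with its bonding pair) migrates from the adjacent cyclohexyl carbon to the cationic centre — a 1,2-hydride shift — upgrading the secondary cation to a tertiary one.
After step 2 the species present is a tertiary carbocation.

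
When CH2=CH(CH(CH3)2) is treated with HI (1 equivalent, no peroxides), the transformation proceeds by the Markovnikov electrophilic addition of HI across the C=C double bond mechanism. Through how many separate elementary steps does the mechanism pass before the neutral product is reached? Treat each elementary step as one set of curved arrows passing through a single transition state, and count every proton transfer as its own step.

Step 1: The π electrons of the C=C bond attack a proton of HI; Markovnikov addition places the new C–H on the less-substituted alkene carbon, so the positive charge ends up on the more-substituted carbon — a secondary carbocation. The H–I bond breaks heterolytically, releasing I⁻.
Step 2: A 1,2-hydride shift from the adjacent isopropyl carbon moves the positive charge from the secondary centre to an adjacent carbon, generating a more stable tertiary carbocation.
Step 3: The I⁻ anion donates a lone pair to the carbocation, forming the new C–I σ-bond and giving the neutral alkyl halide.
Total: 3 elementary steps.

3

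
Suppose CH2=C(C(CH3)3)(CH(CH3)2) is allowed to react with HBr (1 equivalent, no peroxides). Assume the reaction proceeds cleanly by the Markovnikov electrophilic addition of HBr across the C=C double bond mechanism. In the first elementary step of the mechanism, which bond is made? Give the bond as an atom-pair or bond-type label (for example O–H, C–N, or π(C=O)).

C–H

Step 1: The π electrons of the C=C bond attack a proton of HBr; Markovnikov addition places the new C–H on the less-substituted alkene carbon, so the positive charge ends up on the more-substituted carbon — a tertiary carbocation. The H–Br bond breaks heterolytically, releasing Br⁻.
The bond formed in this step is the C–H bond.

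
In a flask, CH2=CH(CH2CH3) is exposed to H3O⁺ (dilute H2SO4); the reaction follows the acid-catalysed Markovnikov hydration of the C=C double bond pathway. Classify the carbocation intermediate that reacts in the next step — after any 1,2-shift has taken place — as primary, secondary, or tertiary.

Step 1: The π electrons of the C=C bond attack a proton of H3O⁺; Markovnikov addition places the new C–H on the less-substituted alkene carbon, so the positive charge ends up on the more-substituted carbon — a secondary carbocation. H2O is released.
No single 1,2-shift to an adjacent carbon would give a more-substituted cation, so no rearrangement occurs.

secondary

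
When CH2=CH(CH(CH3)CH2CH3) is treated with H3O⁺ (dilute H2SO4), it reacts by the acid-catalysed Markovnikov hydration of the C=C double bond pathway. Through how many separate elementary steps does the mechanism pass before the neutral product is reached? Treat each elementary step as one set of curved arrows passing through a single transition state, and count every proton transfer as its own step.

Step 1: Protonation of the alkene by H3O⁺: the π bond acts as the nucleophile and picks up H⁺, giving the more stable (Markovnikov) secondary carbocation. H2O is released.
Step 2: A hydride (H with its bonding pair) migrates from the adjacent sec-butyl carbon to the cationic centre — a 1,2-hydride shift — upgrading the secondary cation to a tertiary one.
Step 3: Water acts as the nucleophile: an oxygen lone pair bonds to the cationic carbon, giving an oxonium-ion intermediate.
Step 4: Deprotonation of the oxonium ion by a water molecule delivers the neutral alcohol and regenerates the acid catalyst.
Total: 4 elementary steps.

4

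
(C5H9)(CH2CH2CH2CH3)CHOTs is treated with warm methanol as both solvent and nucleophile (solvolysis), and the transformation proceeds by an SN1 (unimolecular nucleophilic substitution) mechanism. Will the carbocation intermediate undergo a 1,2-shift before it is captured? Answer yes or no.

yes

The first-formed carbocation is secondary.
The adjacent cyclopentyl carbon already bears 2 other carbon substituents and has a hydrogen to migrate; after a 1,2-hydride shift from that carbon the positive charge sits on a tertiary centre.
Tertiary is more stable than secondary, so the shift occurs.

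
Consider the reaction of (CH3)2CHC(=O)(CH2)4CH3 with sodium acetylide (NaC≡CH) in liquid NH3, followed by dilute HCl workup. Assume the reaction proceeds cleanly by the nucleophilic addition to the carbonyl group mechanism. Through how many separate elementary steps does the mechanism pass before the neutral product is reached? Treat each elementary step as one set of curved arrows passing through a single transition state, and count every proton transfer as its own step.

2

Step 1: HC≡C⁻ attacks the sp² carbonyl carbon; the C=O π bond breaks and the electrons end up as a lone pair on the alkoxide oxygen of the tetrahedral intermediate.
Step 2: Protonation of the alkoxide by dilute HCl workup furnishes a propargyl alcohol.
Total: 2 elementary steps.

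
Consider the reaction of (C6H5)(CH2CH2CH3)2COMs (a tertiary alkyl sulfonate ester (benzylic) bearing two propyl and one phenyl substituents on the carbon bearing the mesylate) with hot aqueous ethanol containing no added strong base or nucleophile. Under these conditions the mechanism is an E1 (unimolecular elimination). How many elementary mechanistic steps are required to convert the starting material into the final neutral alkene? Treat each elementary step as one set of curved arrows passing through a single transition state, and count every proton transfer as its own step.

Step 1: Ionisation: the C–O σ-bond cleaves heterolytically; both bonding electrons depart with MsO⁻, leaving a tertiary carbocation at the α-carbon.
(No 1,2-shift: no single shift to an adjacent carbon would give a more stable cation.)
Step 2: Loss of a β-proton to a water (or ethanol) molecule of the solvent: the C–H bonding pair collapses toward the cationic carbon to form the C=C π bond, yielding the alkene.
Total: 2 elementary steps.

2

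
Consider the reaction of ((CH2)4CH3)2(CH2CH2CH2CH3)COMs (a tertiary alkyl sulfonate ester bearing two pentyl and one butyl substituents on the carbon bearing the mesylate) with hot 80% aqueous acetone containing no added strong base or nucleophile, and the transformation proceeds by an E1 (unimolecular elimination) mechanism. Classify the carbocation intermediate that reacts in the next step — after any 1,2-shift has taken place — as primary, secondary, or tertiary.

Step 1: Ionisation: the C–O σ-bond cleaves heterolytically; both bonding electrons depart with MsO⁻, leaving a tertiary carbocation at the α-carbon.
No single 1,2-shift to an adjacent carbon would give a more-substituted cation, so no rearrangement occurs.

tertiary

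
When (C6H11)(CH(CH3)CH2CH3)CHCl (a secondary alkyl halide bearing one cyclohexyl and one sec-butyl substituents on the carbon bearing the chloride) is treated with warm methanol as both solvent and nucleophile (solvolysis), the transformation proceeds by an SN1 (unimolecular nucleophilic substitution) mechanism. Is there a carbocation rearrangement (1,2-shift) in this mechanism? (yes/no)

The first-formed carbocation is secondary.
The adjacent cyclohexyl carbon already bears 2 other carbon substituents and has a hydrogen to migrate; after a 1,2-hydride shift from that carbon the positive charge sits on a tertiary centre.
Tertiary is more stable than secondary, so the shift occurs.

yes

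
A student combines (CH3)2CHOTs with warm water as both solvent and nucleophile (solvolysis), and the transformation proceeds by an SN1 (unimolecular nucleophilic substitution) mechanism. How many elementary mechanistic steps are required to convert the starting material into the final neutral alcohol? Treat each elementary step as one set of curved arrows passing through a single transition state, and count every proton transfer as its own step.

Step 1: Ionisation: the C–O σ-bond cleaves heterolytically; both bonding electrons depart with TsO⁻, leaving a secondary carbocation at the α-carbon.
(No 1,2-shift: no single shift to an adjacent carbon would give a more stable cation.)
Step 2: Nucleophilic capture: the oxygen of H2O bonds to the cationic carbon, producing an oxonium-ion intermediate.
Step 3: Proton transfer from the O–H of the oxonium ion to a solvent molecule delivers the neutral alcohol.
Total: 3 elementary steps.

3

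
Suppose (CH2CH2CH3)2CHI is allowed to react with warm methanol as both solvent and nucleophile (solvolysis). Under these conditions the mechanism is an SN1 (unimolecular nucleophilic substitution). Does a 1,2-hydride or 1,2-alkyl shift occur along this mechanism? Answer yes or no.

no

The first-formed carbocation is secondary.
No single 1,2-shift to an adjacent carbon would produce a more-substituted cation than the one already present, so no rearrangement occurs.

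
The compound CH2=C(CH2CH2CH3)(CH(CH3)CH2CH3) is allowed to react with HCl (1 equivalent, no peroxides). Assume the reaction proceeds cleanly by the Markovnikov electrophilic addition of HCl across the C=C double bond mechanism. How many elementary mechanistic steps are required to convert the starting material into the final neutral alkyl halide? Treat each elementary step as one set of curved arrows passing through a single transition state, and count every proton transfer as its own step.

2

Step 1: Electrophilic addition begins with the π(C=C) electrons forming a bond to the proton of HCl. Following Markovnikov's rule, the resulting cation is tertiary. The H–Cl bond breaks heterolytically, releasing Cl⁻.
(No 1,2-shift: no single shift to an adjacent carbon would give a more stable cation.)
Step 2: Nucleophilic attack by Cl⁻ on the carbocation completes the addition, giving R–Cl.
Total: 2 elementary steps.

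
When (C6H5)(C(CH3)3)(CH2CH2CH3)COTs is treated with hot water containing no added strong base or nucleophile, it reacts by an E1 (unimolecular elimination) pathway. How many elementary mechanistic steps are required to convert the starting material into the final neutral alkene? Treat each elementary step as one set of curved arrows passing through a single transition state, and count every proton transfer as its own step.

2

Step 1: Unassisted departure of TsO⁻ (taking the C–O bonding pair) generates a tertiary carbocation.
(No 1,2-shift: no single shift to an adjacent carbon would give a more stable cation.)
Step 2: A weak base (a water molecule from the solvent) removes a proton from a carbon adjacent to the cationic centre; the electrons of that C–H bond become the new π(C=C) bond, giving the alkene.
Total: 2 elementary steps.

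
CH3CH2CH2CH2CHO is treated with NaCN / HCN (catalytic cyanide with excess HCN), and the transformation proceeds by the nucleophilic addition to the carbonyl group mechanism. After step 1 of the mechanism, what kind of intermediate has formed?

Step 1: A lone pair / filled orbital on CN⁻ attacks the electrophilic carbonyl carbon; the π(C=O) electrons shift onto oxygen, producing a tetrahedral alkoxide intermediate.
After step 1 the species present is a tetrahedral alkoxide intermediate.

tetrahedral alkoxide intermediate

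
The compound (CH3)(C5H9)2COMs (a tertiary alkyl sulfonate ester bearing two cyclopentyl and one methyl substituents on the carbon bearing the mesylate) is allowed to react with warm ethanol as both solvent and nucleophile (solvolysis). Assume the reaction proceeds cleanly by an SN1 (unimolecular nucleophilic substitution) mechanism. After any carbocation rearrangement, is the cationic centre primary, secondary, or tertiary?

tertiary

Step 1: Unassisted departure of MsO⁻ (taking the C–O bonding pair) generates a tertiary carbocation.
No single 1,2-shift to an adjacent carbon would give a more-substituted cation, so no rearrangement occurs.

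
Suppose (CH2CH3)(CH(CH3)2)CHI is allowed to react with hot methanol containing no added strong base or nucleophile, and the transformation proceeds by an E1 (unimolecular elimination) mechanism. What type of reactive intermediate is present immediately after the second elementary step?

Step 1: The C–I bond breaks with both electrons going to the iodide; I⁻ leaves and a secondary carbocation remains.
Step 2: Carbocation rearrangement: a 1,2-hydride shift from the adjacent isopropyl carbon converts the initially-formed secondary cation into the more stable tertiary cation.
After step 2 the species present is a tertiary carbocation.

tertiary carbocation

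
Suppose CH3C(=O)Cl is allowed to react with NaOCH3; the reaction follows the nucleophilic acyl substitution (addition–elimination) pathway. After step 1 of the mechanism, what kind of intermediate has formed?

Step 1: CH3O⁻ adds to the carbonyl carbon; the C=O π electrons shift onto oxygen and a tetrahedral alkoxide intermediate forms.
After step 1 the species present is a tetrahedral intermediate.

tetrahedral intermediate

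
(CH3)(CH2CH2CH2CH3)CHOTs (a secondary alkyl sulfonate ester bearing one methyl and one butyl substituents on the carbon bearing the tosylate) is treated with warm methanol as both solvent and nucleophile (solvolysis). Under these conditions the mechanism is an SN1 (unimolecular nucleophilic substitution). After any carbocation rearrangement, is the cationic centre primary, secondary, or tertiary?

Step 1: The C–O bond breaks with both electrons going to the tosylate; TsO⁻ leaves and a secondary carbocation remains.
No single 1,2-shift to an adjacent carbon would give a more-substituted cation, so no rearrangement occurs.

secondary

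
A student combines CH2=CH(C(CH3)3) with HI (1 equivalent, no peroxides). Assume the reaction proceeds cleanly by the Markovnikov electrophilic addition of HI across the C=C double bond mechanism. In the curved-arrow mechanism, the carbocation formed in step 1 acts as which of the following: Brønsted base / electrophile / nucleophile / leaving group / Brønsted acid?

Step 3: I⁻ captures the cation: a lone pair on I⁻ fills the empty p orbital, producing the alkyl halide product.
The carbocation formed in step 1 accepts an electron pair into an empty or π* orbital — it is the electrophile.

electrophile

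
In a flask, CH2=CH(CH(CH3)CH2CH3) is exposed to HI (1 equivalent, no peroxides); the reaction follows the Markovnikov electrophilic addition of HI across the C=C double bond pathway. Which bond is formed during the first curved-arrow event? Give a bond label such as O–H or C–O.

C–H

Step 1: The π electrons of the C=C bond attack a proton of HI; Markovnikov addition places the new C–H on the less-substituted alkene carbon, so the positive charge ends up on the more-substituted carbon — a secondary carbocation. The H–I bond breaks heterolytically, releasing I⁻.
The bond formed in this step is the C–H bond.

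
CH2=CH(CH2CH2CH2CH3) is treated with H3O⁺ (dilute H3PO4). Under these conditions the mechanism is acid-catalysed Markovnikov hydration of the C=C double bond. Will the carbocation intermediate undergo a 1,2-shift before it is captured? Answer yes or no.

no

The first-formed carbocation is secondary.
No single 1,2-shift to an adjacent carbon would produce a more-substituted cation than the one already present, so no rearrangement occurs.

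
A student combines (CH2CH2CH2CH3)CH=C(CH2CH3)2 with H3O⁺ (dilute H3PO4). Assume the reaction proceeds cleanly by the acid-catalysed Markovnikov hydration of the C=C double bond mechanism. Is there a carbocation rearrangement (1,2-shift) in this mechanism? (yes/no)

no

The first-formed carbocation is tertiary.
No single 1,2-shift to an adjacent carbon would produce a more-substituted cation than the one already present, so no rearrangement occurs.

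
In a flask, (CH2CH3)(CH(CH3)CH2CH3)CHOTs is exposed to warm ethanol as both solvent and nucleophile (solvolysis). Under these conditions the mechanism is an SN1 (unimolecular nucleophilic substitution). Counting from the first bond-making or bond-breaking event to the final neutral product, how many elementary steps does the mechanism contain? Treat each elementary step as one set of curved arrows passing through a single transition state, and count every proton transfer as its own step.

Step 1: The C–O bond breaks with both electrons going to the tosylate; TsO⁻ leaves and a secondary carbocation remains.
Step 2: Carbocation rearrangement: a 1,2-hydride shift from the adjacent sec-butyl carbon converts the initially-formed secondary cation into the more stable tertiary cation.
Step 3: Nucleophilic capture: the oxygen of CH3CH2OH bonds to the cationic carbon, producing an oxonium-ion intermediate.
Step 4: A second solvent molecule removes the proton on oxygen, giving the neutral ether product.
Total: 4 elementary steps.

4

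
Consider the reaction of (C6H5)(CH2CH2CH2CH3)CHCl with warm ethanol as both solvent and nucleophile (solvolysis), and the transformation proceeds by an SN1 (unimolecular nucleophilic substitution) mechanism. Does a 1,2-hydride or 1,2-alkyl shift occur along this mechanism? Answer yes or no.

no

The first-formed carbocation is secondary.
No single 1,2-shift to an adjacent carbon would produce a more-substituted cation than the one already present, so no rearrangement occurs.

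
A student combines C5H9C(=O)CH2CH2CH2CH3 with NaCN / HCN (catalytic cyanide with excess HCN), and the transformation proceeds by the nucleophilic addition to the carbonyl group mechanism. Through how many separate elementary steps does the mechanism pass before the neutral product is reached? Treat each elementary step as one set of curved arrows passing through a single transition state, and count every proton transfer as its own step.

Step 1: Nucleophilic addition: CN⁻ adds to the carbonyl carbon, pushing the π(C=O) electron pair onto oxygen and giving a tetrahedral alkoxide.
Step 2: The alkoxide is protonated in situ by undissociated HCN, yielding a cyanohydrin; the CN⁻ so formed carries on the cycle.
Total: 2 elementary steps.

2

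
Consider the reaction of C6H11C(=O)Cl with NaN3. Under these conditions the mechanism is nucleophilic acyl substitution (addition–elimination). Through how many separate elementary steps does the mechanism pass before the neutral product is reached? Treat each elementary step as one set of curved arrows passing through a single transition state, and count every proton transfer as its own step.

2

Step 1: N3⁻ adds to the carbonyl carbon; the C=O π electrons shift onto oxygen and a tetrahedral alkoxide intermediate forms.
Step 2: An oxygen lone pair re-forms the C=O π bond as the C–Cl σ-bond breaks; Cl⁻ is expelled.
Total: 2 elementary steps.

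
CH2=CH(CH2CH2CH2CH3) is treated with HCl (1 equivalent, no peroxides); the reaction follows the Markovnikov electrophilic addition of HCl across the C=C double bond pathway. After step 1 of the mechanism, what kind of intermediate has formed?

secondary carbocation

Step 1: Protonation of the alkene by HCl: the π bond acts as the nucleophile and picks up H⁺, giving the more stable (Markovnikov) secondary carbocation. The H–Cl bond breaks heterolytically, releasing Cl⁻.
After step 1 the species present is a secondary carbocation.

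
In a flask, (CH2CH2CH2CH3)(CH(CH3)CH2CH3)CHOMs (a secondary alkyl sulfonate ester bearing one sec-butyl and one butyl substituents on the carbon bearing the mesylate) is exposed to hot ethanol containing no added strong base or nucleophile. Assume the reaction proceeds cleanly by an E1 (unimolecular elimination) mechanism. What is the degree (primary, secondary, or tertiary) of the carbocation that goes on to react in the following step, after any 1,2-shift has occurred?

tertiary

Step 1: Ionisation: the C–O σ-bond cleaves heterolytically; both bonding electrons depart with MsO⁻, leaving a secondary carbocation at the α-carbon.
Step 2: A 1,2-hydride shift from the adjacent sec-butyl carbon moves the positive charge from the secondary centre to an adjacent carbon, generating a more stable tertiary carbocation.
The cation rearranges from secondary to tertiary via a 1,2-hydride shift from the adjacent sec-butyl carbon; the tertiary cation is what reacts next.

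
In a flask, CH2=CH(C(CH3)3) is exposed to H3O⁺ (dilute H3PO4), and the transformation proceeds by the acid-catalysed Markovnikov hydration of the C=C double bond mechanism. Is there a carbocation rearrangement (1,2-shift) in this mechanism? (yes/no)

yes

The first-formed carbocation is secondary.
The adjacent tert-butyl carbon has no hydrogen but bears methyl groups; migration of one methyl with its bonding pair (a 1,2-methyl shift) places the charge on a tertiary centre.
Tertiary is more stable than secondary, so the shift occurs.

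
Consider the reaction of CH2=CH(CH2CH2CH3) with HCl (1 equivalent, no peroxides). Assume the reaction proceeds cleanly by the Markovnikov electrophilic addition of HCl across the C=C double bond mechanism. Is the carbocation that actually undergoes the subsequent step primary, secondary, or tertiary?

Step 1: Protonation of the alkene by HCl: the π bond acts as the nucleophile and picks up H⁺, giving the more stable (Markovnikov) secondary carbocation. The H–Cl bond breaks heterolytically, releasing Cl⁻.
No single 1,2-shift to an adjacent carbon would give a more-substituted cation, so no rearrangement occurs.

secondary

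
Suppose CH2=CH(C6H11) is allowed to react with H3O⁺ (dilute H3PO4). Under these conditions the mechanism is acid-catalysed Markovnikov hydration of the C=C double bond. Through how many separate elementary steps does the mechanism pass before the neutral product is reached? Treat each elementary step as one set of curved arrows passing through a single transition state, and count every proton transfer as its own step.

Step 1: Electrophilic addition begins with the π(C=C) electrons forming a bond to the proton of H3O⁺. Following Markovnikov's rule, the resulting cation is secondary. H2O is released.
Step 2: A 1,2-hydride shift from the adjacent cyclohexyl carbon moves the positive charge from the secondary centre to an adjacent carbon, generating a more stable tertiary carbocation.
Step 3: Water acts as the nucleophile: an oxygen lone pair bonds to the cationic carbon, giving an oxonium-ion intermediate.
Step 4: Proton transfer from the O–H of the oxonium ion to H2O completes the catalytic cycle and yields the alcohol.
Total: 4 elementary steps.

4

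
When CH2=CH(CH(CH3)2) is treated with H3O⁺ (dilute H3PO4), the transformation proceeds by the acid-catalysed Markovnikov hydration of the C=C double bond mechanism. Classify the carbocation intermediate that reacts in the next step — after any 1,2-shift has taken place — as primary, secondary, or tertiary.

tertiary

Step 1: The π electrons of the C=C bond attack a proton of H3O⁺; Markovnikov addition places the new C–H on the less-substituted alkene carbon, so the positive charge ends up on the more-substituted carbon — a secondary carbocation. H2O is released.
Step 2: A 1,2-hydride shift from the adjacent isopropyl carbon moves the positive charge from the secondary centre to an adjacent carbon, generating a more stable tertiary carbocation.
The cation rearranges from secondary to tertiary via a 1,2-hydride shift from the adjacent isopropyl carbon; the tertiary cation is what reacts next.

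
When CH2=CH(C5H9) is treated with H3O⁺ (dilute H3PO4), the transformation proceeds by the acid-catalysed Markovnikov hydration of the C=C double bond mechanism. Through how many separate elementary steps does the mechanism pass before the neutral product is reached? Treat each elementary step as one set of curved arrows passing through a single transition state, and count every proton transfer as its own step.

Step 1: Protonation of the alkene by H3O⁺: the π bond acts as the nucleophile and picks up H⁺, giving the more stable (Markovnikov) secondary carbocation. H2O is released.
Step 2: Carbocation rearrangement: a 1,2-hydride shift from the adjacent cyclopentyl carbon converts the initially-formed secondary cation into the more stable tertiary cation.
Step 3: A lone pair on the oxygen of H2O attacks the carbocation, forming a C–O bond and an oxonium ion (a protonated alcohol).
Step 4: Deprotonation of the oxonium ion by a water molecule delivers the neutral alcohol and regenerates the acid catalyst.
Total: 4 elementary steps.

4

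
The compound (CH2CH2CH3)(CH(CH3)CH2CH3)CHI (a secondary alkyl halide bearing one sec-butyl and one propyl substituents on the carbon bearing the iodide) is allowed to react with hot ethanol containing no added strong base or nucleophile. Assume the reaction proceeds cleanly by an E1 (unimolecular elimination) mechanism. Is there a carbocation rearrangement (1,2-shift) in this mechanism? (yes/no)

yes

The first-formed carbocation is secondary.
The adjacent sec-butyl carbon already bears 2 other carbon substituents and has a hydrogen to migrate; after a 1,2-hydride shift from that carbon the positive charge sits on a tertiary centre.
Tertiary is more stable than secondary, so the shift occurs.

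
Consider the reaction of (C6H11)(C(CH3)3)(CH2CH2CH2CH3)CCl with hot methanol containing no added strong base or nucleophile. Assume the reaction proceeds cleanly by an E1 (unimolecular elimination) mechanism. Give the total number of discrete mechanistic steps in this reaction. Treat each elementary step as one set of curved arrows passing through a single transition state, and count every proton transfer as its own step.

Step 1: Rate-determining heterolysis of the C–Cl bond gives Cl⁻ and a tertiary carbocation.
(No 1,2-shift: no single shift to an adjacent carbon would give a more stable cation.)
Step 2: A methanol molecule (solvent) deprotonates a β-carbon; as the C–H bond breaks, those electrons form the new alkene π bond.
Total: 2 elementary steps.

2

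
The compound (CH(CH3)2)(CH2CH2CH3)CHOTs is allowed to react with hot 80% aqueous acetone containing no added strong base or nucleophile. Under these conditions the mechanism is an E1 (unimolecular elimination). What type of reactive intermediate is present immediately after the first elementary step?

secondary carbocation

Step 1: Rate-determining heterolysis of the C–O bond gives TsO⁻ and a secondary carbocation.
After step 1 the species present is a secondary carbocation.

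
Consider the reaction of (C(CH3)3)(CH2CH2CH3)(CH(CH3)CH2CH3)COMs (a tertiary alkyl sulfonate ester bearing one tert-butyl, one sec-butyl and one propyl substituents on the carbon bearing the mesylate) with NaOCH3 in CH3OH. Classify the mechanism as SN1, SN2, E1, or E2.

E2

Conditions: a strong base with a tertiary substrate bearing a β-hydrogen.
These conditions are the textbook signature of the E2 pathway.
A strong (often hindered) base removes a β-H in concert with loss of the leaving group — bimolecular elimination.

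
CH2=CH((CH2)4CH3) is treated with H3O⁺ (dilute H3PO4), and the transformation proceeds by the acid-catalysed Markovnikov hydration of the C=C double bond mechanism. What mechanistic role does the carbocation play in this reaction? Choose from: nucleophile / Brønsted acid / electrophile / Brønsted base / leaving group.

Step 2: Nucleophilic capture of the cation by H2O produces the protonated alcohol (an oxonium ion).
The carbocation accepts an electron pair into an empty or π* orbital — it is the electrophile.

electrophile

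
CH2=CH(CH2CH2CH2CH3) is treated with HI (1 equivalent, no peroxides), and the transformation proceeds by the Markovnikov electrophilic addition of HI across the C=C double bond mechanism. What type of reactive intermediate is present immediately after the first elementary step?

Step 1: The π electrons of the C=C bond attack a proton of HI; Markovnikov addition places the new C–H on the less-substituted alkene carbon, so the positive charge ends up on the more-substituted carbon — a secondary carbocation. The H–I bond breaks heterolytically, releasing I⁻.
After step 1 the species present is a secondary carbocation.

secondary carbocation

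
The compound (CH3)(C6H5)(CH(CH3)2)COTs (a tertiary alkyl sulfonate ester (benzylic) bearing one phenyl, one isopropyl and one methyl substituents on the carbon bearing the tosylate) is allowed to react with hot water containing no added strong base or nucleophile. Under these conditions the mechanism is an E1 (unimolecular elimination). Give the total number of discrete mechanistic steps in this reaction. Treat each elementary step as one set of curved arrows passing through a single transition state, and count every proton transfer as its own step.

2

Step 1: The C–O bond breaks with both electrons going to the tosylate; TsO⁻ leaves and a tertiary carbocation remains.
(No 1,2-shift: no single shift to an adjacent carbon would give a more stable cation.)
Step 2: A weak base (a water molecule from the solvent) removes a proton from a carbon adjacent to the cationic centre; the electrons of that C–H bond become the new π(C=C) bond, giving the alkene.
Total: 2 elementary steps.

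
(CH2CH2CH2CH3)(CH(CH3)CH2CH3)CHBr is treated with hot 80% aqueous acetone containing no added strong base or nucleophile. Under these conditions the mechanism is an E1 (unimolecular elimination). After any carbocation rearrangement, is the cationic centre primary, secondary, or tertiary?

Step 1: The C–Br bond breaks with both electrons going to the bromide; Br⁻ leaves and a secondary carbocation remains.
Step 2: A hydride (H with its bonding pair) migrates from the adjacent sec-butyl carbon to the cationic centre — a 1,2-hydride shift — upgrading the secondary cation to a tertiary one.
The cation rearranges from secondary to tertiary via a 1,2-hydride shift from the adjacent sec-butyl carbon; the tertiary cation is what reacts next.

tertiary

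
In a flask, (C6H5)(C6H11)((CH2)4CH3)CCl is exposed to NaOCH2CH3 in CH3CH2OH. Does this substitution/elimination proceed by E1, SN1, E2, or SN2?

Conditions: a strong base with a tertiary substrate bearing a β-hydrogen.
These conditions are the textbook signature of the E2 pathway.
A strong (often hindered) base removes a β-H in concert with loss of the leaving group — bimolecular elimination.

E2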